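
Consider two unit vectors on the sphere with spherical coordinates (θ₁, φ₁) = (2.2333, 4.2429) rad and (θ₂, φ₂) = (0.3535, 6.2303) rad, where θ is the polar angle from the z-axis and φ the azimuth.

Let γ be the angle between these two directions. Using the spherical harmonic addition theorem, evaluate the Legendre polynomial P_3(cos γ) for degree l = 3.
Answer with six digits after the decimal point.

Summing Y*_{l m}(θ₁,φ₁)·Y_{l m}(θ₂,φ₂) over m ∈ [−3, 3]; prefactor 4π/(2·3+1) = 1.795196:
  [-3]  conj(Y_{3,-3})(Ω₁) = 0.20181 + 0.03305j ; Y_{3,-3}(Ω₂) = 0.01709 + 0.00273j ; Δ = 0.00336 + 0.00112j
  [-2]  conj(Y_{3,-2})(Ω₁) = 0.23080 - 0.31535j ; Y_{3,-2}(Ω₂) = 0.11426 + 0.01213j ; Δ = 0.03020 - 0.03323j
  [-1]  conj(Y_{3,-1})(Ω₁) = -0.10280 - 0.20263j ; Y_{3,-1}(Ω₂) = 0.37995 + 0.02011j ; Δ = -0.03498 - 0.07906j
  [+0]  conj(Y_{3,0})(Ω₁) = 0.25440 + 0.00000j ; Y_{3,0}(Ω₂) = 0.49042 + 0.00000j ; Δ = 0.12476 + 0.00000j
  [+1]  conj(Y_{3,1})(Ω₁) = 0.10280 - 0.20263j ; Y_{3,1}(Ω₂) = -0.37995 + 0.02011j ; Δ = -0.03498 + 0.07906j
  [+2]  conj(Y_{3,2})(Ω₁) = 0.23080 + 0.31535j ; Y_{3,2}(Ω₂) = 0.11426 - 0.01213j ; Δ = 0.03020 + 0.03323j
  [+3]  conj(Y_{3,3})(Ω₁) = -0.20181 + 0.03305j ; Y_{3,3}(Ω₂) = -0.01709 + 0.00273j ; Δ = 0.00336 - 0.00112j
Total Σ_m = 0.12191 + 0.00000j. Multiply by 1.795196: 0.21885 + 0.00000j. P_3(cos γ) = 0.218850

0.218850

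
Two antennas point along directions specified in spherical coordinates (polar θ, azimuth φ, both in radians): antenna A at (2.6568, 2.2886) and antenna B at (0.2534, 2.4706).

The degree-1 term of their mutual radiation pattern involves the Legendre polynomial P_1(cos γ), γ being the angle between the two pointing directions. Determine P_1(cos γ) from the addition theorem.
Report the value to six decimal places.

Term-by-term m-sum for l=1 (normalisation 4π/3 = 4.188790):
  m=-1: (-0.105901, 0.121280) × (-0.067837, -0.053854) = (0.013715, -0.002524)  (running Σ = (0.013715, -0.002524))
  m=0: (-0.432302, -0.000000) × (0.472999, 0.000000) = (-0.204478, -0.000000)  (running Σ = (-0.190763, -0.002524))
  m=1: (0.105901, 0.121280) × (0.067837, -0.053854) = (0.013715, 0.002524)  (running Σ = (-0.177048, 0.000000))
Total Σ_m = (-0.177048, 0.000000). Multiply by 4.188790: (-0.741616, 0.000000). P_1(cos γ) = -0.741616

-0.741616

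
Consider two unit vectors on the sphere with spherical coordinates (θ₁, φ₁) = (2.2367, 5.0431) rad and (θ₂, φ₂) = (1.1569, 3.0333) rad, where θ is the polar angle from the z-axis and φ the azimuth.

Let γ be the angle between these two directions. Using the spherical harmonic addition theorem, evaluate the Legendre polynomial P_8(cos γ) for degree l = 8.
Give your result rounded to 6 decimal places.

0.086517

Term-by-term m-sum for l=8 (normalisation 4π/17 = 0.739198):
  [-8]  conj(Y_{8,-8})(Ω₁) = (-0.066281, 0.035858) ; Y_{8,-8}(Ω₂) = (0.164811, 0.193910) ; Δ = (-0.017877, -0.006943)
  [-7]  conj(Y_{8,-7})(Ω₁) = (0.174208, 0.160408) ; Y_{8,-7}(Ω₂) = (-0.324715, -0.307422) ; Δ = (-0.007255, -0.105642)
  [-6]  conj(Y_{8,-6})(Ω₁) = (0.168949, -0.385058) ; Y_{8,-6}(Ω₂) = (0.251779, 0.191307) ; Δ = (0.116202, -0.064628)
  [-5]  conj(Y_{8,-5})(Ω₁) = (-0.410124, -0.034019) ; Y_{8,-5}(Ω₂) = (0.103449, 0.062216) ; Δ = (-0.040310, -0.029036)
  [-4]  conj(Y_{8,-4})(Ω₁) = (0.017287, 0.068284) ; Y_{8,-4}(Ω₂) = (-0.324683, -0.150154) ; Δ = (0.004640, -0.024766)
  [-3]  conj(Y_{8,-3})(Ω₁) = (-0.272896, 0.178272) ; Y_{8,-3}(Ω₂) = (0.047299, 0.015931) ; Δ = (-0.015748, 0.004085)
  [-2]  conj(Y_{8,-2})(Ω₁) = (0.202242, 0.157422) ; Y_{8,-2}(Ω₂) = (0.317292, 0.069816) ; Δ = (0.053179, 0.064069)
  [-1]  conj(Y_{8,-1})(Ω₁) = (-0.071520, 0.208319) ; Y_{8,-1}(Ω₂) = (-0.116008, -0.012612) ; Δ = (0.010924, -0.023265)
  [+0]  conj(Y_{8,0})(Ω₁) = (0.293488, -0.000000) ; Y_{8,0}(Ω₂) = (-0.308257, 0.000000) ; Δ = (-0.090470, 0.000000)
  [+1]  conj(Y_{8,1})(Ω₁) = (0.071520, 0.208319) ; Y_{8,1}(Ω₂) = (0.116008, -0.012612) ; Δ = (0.010924, 0.023265)
  [+2]  conj(Y_{8,2})(Ω₁) = (0.202242, -0.157422) ; Y_{8,2}(Ω₂) = (0.317292, -0.069816) ; Δ = (0.053179, -0.064069)
  [+3]  conj(Y_{8,3})(Ω₁) = (0.272896, 0.178272) ; Y_{8,3}(Ω₂) = (-0.047299, 0.015931) ; Δ = (-0.015748, -0.004085)
  [+4]  conj(Y_{8,4})(Ω₁) = (0.017287, -0.068284) ; Y_{8,4}(Ω₂) = (-0.324683, 0.150154) ; Δ = (0.004640, 0.024766)
  [+5]  conj(Y_{8,5})(Ω₁) = (0.410124, -0.034019) ; Y_{8,5}(Ω₂) = (-0.103449, 0.062216) ; Δ = (-0.040310, 0.029036)
  [+6]  conj(Y_{8,6})(Ω₁) = (0.168949, 0.385058) ; Y_{8,6}(Ω₂) = (0.251779, -0.191307) ; Δ = (0.116202, 0.064628)
  [+7]  conj(Y_{8,7})(Ω₁) = (-0.174208, 0.160408) ; Y_{8,7}(Ω₂) = (0.324715, -0.307422) ; Δ = (-0.007255, 0.105642)
  [+8]  conj(Y_{8,8})(Ω₁) = (-0.066281, -0.035858) ; Y_{8,8}(Ω₂) = (0.164811, -0.193910) ; Δ = (-0.017877, 0.006943)
Accumulated sum (0.117042, 0.000000); after 4π/(2l+1) scaling, (0.086517, 0.000000) ⇒ P_8 = 0.086517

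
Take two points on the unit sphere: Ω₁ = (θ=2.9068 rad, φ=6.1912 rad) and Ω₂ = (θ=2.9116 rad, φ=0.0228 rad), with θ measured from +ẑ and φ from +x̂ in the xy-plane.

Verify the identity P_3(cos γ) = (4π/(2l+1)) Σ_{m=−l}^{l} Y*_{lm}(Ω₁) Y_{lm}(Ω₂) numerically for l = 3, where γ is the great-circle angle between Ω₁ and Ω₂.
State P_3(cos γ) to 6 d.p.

0.997838

Addition theorem: P_3(cos γ) = (4π/7) Σ_m Y*_{lm}(Ω₁) Y_{lm}(Ω₂), m = −3…3:
  [-3]  conj(Y_{3,-3})(Ω₁) = 0.00505 - 0.00143j ; Y_{3,-3}(Ω₂) = 0.00493 - 0.00034j ; Δ = 0.00002 - 0.00001j
  [-2]  conj(Y_{3,-2})(Ω₁) = -0.05289 + 0.00984j ; Y_{3,-2}(Ω₂) = -0.05166 + 0.00236j ; Δ = 0.00271 - 0.00063j
  [-1]  conj(Y_{3,-1})(Ω₁) = 0.27921 - 0.02576j ; Y_{3,-1}(Ω₂) = 0.27549 - 0.00628j ; Δ = 0.07676 - 0.00885j
  [+0]  conj(Y_{3,0})(Ω₁) = -0.62766 + 0.00000j ; Y_{3,0}(Ω₂) = -0.63228 + 0.00000j ; Δ = 0.39686 + 0.00000j
  [+1]  conj(Y_{3,1})(Ω₁) = -0.27921 - 0.02576j ; Y_{3,1}(Ω₂) = -0.27549 - 0.00628j ; Δ = 0.07676 + 0.00885j
  [+2]  conj(Y_{3,2})(Ω₁) = -0.05289 - 0.00984j ; Y_{3,2}(Ω₂) = -0.05166 - 0.00236j ; Δ = 0.00271 + 0.00063j
  [+3]  conj(Y_{3,3})(Ω₁) = -0.00505 - 0.00143j ; Y_{3,3}(Ω₂) = -0.00493 - 0.00034j ; Δ = 0.00002 + 0.00001j
Total Σ_m = 0.55584 - 0.00000j. Multiply by 1.795196: 0.99784 - 0.00000j. P_3(cos γ) = 0.997838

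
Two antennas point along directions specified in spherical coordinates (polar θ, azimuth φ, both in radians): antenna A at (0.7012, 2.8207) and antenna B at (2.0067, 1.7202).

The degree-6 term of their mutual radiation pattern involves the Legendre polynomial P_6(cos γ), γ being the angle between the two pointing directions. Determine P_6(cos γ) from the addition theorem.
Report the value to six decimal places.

Summing Y*_{l m}(θ₁,φ₁)·Y_{l m}(θ₂,φ₂) over m ∈ [−6, 6]; prefactor 4π/(2·6+1) = 0.966644:
  m=-6: (-0.012091, -0.032662) × (-0.167366, 0.209364) = (0.008862, 0.002935)  (running Σ = (0.008862, 0.002935))
  m=-5: (0.004810, 0.142808) × (0.293856, 0.317325) = (-0.043903, 0.043491)  (running Σ = (-0.035041, 0.046426))
  m=-4: (0.094926, -0.321353) × (0.191399, -0.130274) = (-0.023695, -0.073873)  (running Σ = (-0.058736, -0.027447))
  m=-3: (-0.261255, 0.375300) × (0.092238, 0.191823) = (-0.096089, -0.015498)  (running Σ = (-0.154826, -0.042944))
  m=-2: (0.188799, -0.141094) × (0.296737, -0.091404) = (0.043127, -0.059125)  (running Σ = (-0.111698, -0.102069))
  m=-1: (0.244133, -0.081145) × (0.016441, 0.109226) = (0.012877, 0.025332)  (running Σ = (-0.098821, -0.076738))
  m=0: (-0.324046, -0.000000) × (0.318890, 0.000000) = (-0.103335, -0.000000)  (running Σ = (-0.202156, -0.076738))
  m=1: (-0.244133, -0.081145) × (-0.016441, 0.109226) = (0.012877, -0.025332)  (running Σ = (-0.189279, -0.102069))
  m=2: (0.188799, 0.141094) × (0.296737, 0.091404) = (0.043127, 0.059125)  (running Σ = (-0.146152, -0.042944))
  m=3: (0.261255, 0.375300) × (-0.092238, 0.191823) = (-0.096089, 0.015498)  (running Σ = (-0.242241, -0.027447))
  m=4: (0.094926, 0.321353) × (0.191399, 0.130274) = (-0.023695, 0.073873)  (running Σ = (-0.265937, 0.046426))
  m=5: (-0.004810, 0.142808) × (-0.293856, 0.317325) = (-0.043903, -0.043491)  (running Σ = (-0.309840, 0.002935))
  m=6: (-0.012091, 0.032662) × (-0.167366, -0.209364) = (0.008862, -0.002935)  (running Σ = (-0.300978, 0.000000))
Total Σ_m = (-0.300978, 0.000000). Multiply by 0.966644: (-0.290938, 0.000000). P_6(cos γ) = -0.290938

-0.290938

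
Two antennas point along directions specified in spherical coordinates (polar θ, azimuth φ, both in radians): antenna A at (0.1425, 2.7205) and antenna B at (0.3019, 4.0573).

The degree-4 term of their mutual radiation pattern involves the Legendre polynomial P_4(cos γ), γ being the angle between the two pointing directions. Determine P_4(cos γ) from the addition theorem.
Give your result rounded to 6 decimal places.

Addition theorem: P_4(cos γ) = (4π/9) Σ_m Y*_{lm}(Ω₁) Y_{lm}(Ω₂), m = −4…4:
  [-4]  conj(Y_{4,-4})(Ω₁) = -0.00002 - 0.00018j ; Y_{4,-4}(Ω₂) = -0.00300 + 0.00172j ; Δ = 0.00000 + 0.00000j
  [-3]  conj(Y_{4,-3})(Ω₁) = -0.00107 + 0.00338j ; Y_{4,-3}(Ω₂) = 0.02900 + 0.01207j ; Δ = -0.00007 + 0.00009j
  [-2]  conj(Y_{4,-2})(Ω₁) = 0.02632 - 0.02949j ; Y_{4,-2}(Ω₂) = -0.04101 - 0.15377j ; Δ = -0.00561 - 0.00284j
  [-1]  conj(Y_{4,-1})(Ω₁) = -0.23422 + 0.10490j ; Y_{4,-1}(Ω₂) = -0.27665 + 0.36010j ; Δ = 0.02702 - 0.11336j
  [+0]  conj(Y_{4,0})(Ω₁) = 0.76245 + 0.00000j ; Y_{4,0}(Ω₂) = 0.50113 + 0.00000j ; Δ = 0.38209 + 0.00000j
  [+1]  conj(Y_{4,1})(Ω₁) = 0.23422 + 0.10490j ; Y_{4,1}(Ω₂) = 0.27665 + 0.36010j ; Δ = 0.02702 + 0.11336j
  [+2]  conj(Y_{4,2})(Ω₁) = 0.02632 + 0.02949j ; Y_{4,2}(Ω₂) = -0.04101 + 0.15377j ; Δ = -0.00561 + 0.00284j
  [+3]  conj(Y_{4,3})(Ω₁) = 0.00107 + 0.00338j ; Y_{4,3}(Ω₂) = -0.02900 + 0.01207j ; Δ = -0.00007 - 0.00009j
  [+4]  conj(Y_{4,4})(Ω₁) = -0.00002 + 0.00018j ; Y_{4,4}(Ω₂) = -0.00300 - 0.00172j ; Δ = 0.00000 - 0.00000j
Total Σ_m = 0.42476 + 0.00000j. Multiply by 1.396263: 0.59307 + 0.00000j. P_4(cos γ) = 0.593071

0.593071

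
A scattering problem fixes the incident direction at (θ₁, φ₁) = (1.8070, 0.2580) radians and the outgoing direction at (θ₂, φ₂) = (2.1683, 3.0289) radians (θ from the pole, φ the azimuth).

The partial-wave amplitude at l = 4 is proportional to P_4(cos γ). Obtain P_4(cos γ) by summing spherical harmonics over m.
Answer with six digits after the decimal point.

-0.418818

Addition theorem: P_4(cos γ) = (4π/9) Σ_m Y*_{lm}(Ω₁) Y_{lm}(Ω₂), m = −4…4:
  m=-4: Y*=0.20288 + 0.33938j  Y=0.18609 + 0.09007j  product 0.00719 + 0.08143j
  m=-3: Y*=-0.19250 - 0.18816j  Y=0.37539 + 0.13198j  product -0.04743 - 0.09604j
  m=-2: Y*=-0.16960 - 0.09621j  Y=0.27089 + 0.06211j  product -0.03997 - 0.03660j
  m=-1: Y*=0.27232 + 0.07186j  Y=-0.17153 - 0.01941j  product -0.04532 - 0.01761j
  m=+0: Y*=0.15467 + 0.00000j  Y=-0.31619 + 0.00000j  product -0.04890 + 0.00000j
  m=+1: Y*=-0.27232 + 0.07186j  Y=0.17153 - 0.01941j  product -0.04532 + 0.01761j
  m=+2: Y*=-0.16960 + 0.09621j  Y=0.27089 - 0.06211j  product -0.03997 + 0.03660j
  m=+3: Y*=0.19250 - 0.18816j  Y=-0.37539 + 0.13198j  product -0.04743 + 0.09604j
  m=+4: Y*=0.20288 - 0.33938j  Y=0.18609 - 0.09007j  product 0.00719 - 0.08143j
Total Σ_m = -0.29996 + 0.00000j. Multiply by 1.396263: -0.41882 + 0.00000j. P_4(cos γ) = -0.418818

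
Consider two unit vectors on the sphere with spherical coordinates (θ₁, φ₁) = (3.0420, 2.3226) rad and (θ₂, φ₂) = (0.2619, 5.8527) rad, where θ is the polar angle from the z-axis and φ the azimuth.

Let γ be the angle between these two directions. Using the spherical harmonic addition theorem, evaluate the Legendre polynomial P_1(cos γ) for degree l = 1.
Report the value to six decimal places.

-0.984939

Expand P_1 via completeness: Σ_{m} conj(Y_{1,m}) at Ω₁ times Y_{1,m} at Ω₂ —
  term(m=-1) = (-0.002844, 0.001164)   from Y*(Ω₁)=(-0.023461, 0.025093), Y(Ω₂)=(0.081293, 0.037330)
  term(m=+0) = (-0.229449, -0.000000)   from Y*(Ω₁)=(-0.486181, -0.000000), Y(Ω₂)=(0.471941, 0.000000)
  term(m=+1) = (-0.002844, -0.001164)   from Y*(Ω₁)=(0.023461, 0.025093), Y(Ω₂)=(-0.081293, 0.037330)
Total Σ_m = (-0.235137, 0.000000). Multiply by 4.188790: (-0.984939, 0.000000). P_1(cos γ) = -0.984939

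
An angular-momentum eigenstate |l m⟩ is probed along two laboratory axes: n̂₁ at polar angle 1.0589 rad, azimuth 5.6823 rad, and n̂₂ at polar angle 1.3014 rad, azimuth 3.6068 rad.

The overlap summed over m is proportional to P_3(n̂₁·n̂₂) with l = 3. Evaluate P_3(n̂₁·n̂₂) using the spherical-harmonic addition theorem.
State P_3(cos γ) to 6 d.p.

Term-by-term m-sum for l=3 (normalisation 4π/7 = 1.795196):
  [-3]  conj(Y_{3,-3})(Ω₁) = (-0.063529, -0.269070) ; Y_{3,-3}(Ω₂) = (-0.065126, 0.367968) ; Δ = (0.103147, -0.005853)
  [-2]  conj(Y_{3,-2})(Ω₁) = (0.137245, -0.354874) ; Y_{3,-2}(Ω₂) = (0.151009, -0.202659) ; Δ = (-0.051193, -0.081403)
  [-1]  conj(Y_{3,-1})(Ω₁) = (0.046404, -0.031807) ; Y_{3,-1}(Ω₂) = (0.179808, -0.090255) ; Δ = (0.005473, -0.009907)
  [+0]  conj(Y_{3,0})(Ω₁) = (-0.329088, -0.000000) ; Y_{3,0}(Ω₂) = (-0.262785, 0.000000) ; Δ = (0.086479, 0.000000)
  [+1]  conj(Y_{3,1})(Ω₁) = (-0.046404, -0.031807) ; Y_{3,1}(Ω₂) = (-0.179808, -0.090255) ; Δ = (0.005473, 0.009907)
  [+2]  conj(Y_{3,2})(Ω₁) = (0.137245, 0.354874) ; Y_{3,2}(Ω₂) = (0.151009, 0.202659) ; Δ = (-0.051193, 0.081403)
  [+3]  conj(Y_{3,3})(Ω₁) = (0.063529, -0.269070) ; Y_{3,3}(Ω₂) = (0.065126, 0.367968) ; Δ = (0.103147, 0.005853)
Σ over m = (0.201332, 0.000000); ×(4π/7) → (0.361431, 0.000000). Real part: 0.361431

0.361431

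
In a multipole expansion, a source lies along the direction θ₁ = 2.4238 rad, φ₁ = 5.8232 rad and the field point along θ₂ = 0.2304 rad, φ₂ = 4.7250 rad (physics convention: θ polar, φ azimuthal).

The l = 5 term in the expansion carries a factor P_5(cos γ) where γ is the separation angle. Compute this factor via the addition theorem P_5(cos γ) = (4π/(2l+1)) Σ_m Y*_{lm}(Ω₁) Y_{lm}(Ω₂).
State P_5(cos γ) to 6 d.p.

Expand P_5 via completeness: Σ_{m} conj(Y_{5,m}) at Ω₁ times Y_{5,m} at Ω₂ —
  m=-5: -0.038061-0.042604i × +0.000018+0.000288i = +0.000012-0.000012i  (running Σ = +0.000012-0.000012i)
  m=-4: +0.055016+0.199451i × +0.003881-0.000196i = +0.000253+0.000763i  (running Σ = +0.000264+0.000752i)
  m=-3: +0.076674-0.396881i × -0.001174-0.031005i = -0.012395-0.001911i  (running Σ = -0.012131-0.001160i)
  m=-2: -0.234943+0.308524i × -0.158585+0.004001i = +0.036024-0.049867i  (running Σ = +0.023893-0.051027i)
  m=-1: -0.034506+0.017096i × +0.006085+0.482469i = -0.008458-0.016544i  (running Σ = +0.015435-0.067571i)
  m=0: +0.390750-0.000000i × +0.597863+0.000000i = +0.233615+0.000000i  (running Σ = +0.249050-0.067571i)
  m=1: +0.034506+0.017096i × -0.006085+0.482469i = -0.008458+0.016544i  (running Σ = +0.240592-0.051027i)
  m=2: -0.234943-0.308524i × -0.158585-0.004001i = +0.036024+0.049867i  (running Σ = +0.276616-0.001160i)
  m=3: -0.076674-0.396881i × +0.001174-0.031005i = -0.012395+0.001911i  (running Σ = +0.264221+0.000752i)
  m=4: +0.055016-0.199451i × +0.003881+0.000196i = +0.000253-0.000763i  (running Σ = +0.264474-0.000012i)
  m=5: +0.038061-0.042604i × -0.000018+0.000288i = +0.000012+0.000012i  (running Σ = +0.264486-0.000000i)
Σ over m = +0.264486-0.000000i; ×(4π/11) → +0.302148-0.000000i. Real part: 0.302148

0.302148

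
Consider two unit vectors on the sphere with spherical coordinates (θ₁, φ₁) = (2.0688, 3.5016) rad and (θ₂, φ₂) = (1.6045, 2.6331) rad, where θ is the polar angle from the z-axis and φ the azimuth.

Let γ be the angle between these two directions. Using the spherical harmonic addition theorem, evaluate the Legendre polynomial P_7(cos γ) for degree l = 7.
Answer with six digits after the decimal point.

Term-by-term m-sum for l=7 (normalisation 4π/15 = 0.837758):
  [-7]  conj(Y_{7,-7})(Ω₁) = 0.16421 - 0.11762j ; Y_{7,-7}(Ω₂) = 0.45520 + 0.20211j ; Δ = 0.09852 - 0.02035j
  [-6]  conj(Y_{7,-6})(Ω₁) = 0.22837 - 0.34163j ; Y_{7,-6}(Ω₂) = 0.06257 - 0.00569j ; Δ = 0.01235 - 0.02268j
  [-5]  conj(Y_{7,-5})(Ω₁) = 0.08580 - 0.36771j ; Y_{7,-5}(Ω₂) = -0.29770 + 0.20329j ; Δ = 0.04921 + 0.12691j
  [-4]  conj(Y_{7,-4})(Ω₁) = 0.00092 + 0.00699j ; Y_{7,-4}(Ω₂) = -0.03291 + 0.06589j ; Δ = -0.00049 - 0.00017j
  [-3]  conj(Y_{7,-3})(Ω₁) = 0.16315 + 0.30531j ; Y_{7,-3}(Ω₂) = -0.01464 - 0.32275j ; Δ = 0.09615 - 0.05712j
  [-2]  conj(Y_{7,-2})(Ω₁) = 0.11509 + 0.10095j ; Y_{7,-2}(Ω₂) = -0.04120 - 0.06663j ; Δ = 0.00198 - 0.01183j
  [-1]  conj(Y_{7,-1})(Ω₁) = -0.26934 - 0.10138j ; Y_{7,-1}(Ω₂) = 0.27029 + 0.15066j ; Δ = -0.05753 - 0.06798j
  [+0]  conj(Y_{7,0})(Ω₁) = -0.19215 + 0.00000j ; Y_{7,0}(Ω₂) = 0.07971 + 0.00000j ; Δ = -0.01532 + 0.00000j
  [+1]  conj(Y_{7,1})(Ω₁) = 0.26934 - 0.10138j ; Y_{7,1}(Ω₂) = -0.27029 + 0.15066j ; Δ = -0.05753 + 0.06798j
  [+2]  conj(Y_{7,2})(Ω₁) = 0.11509 - 0.10095j ; Y_{7,2}(Ω₂) = -0.04120 + 0.06663j ; Δ = 0.00198 + 0.01183j
  [+3]  conj(Y_{7,3})(Ω₁) = -0.16315 + 0.30531j ; Y_{7,3}(Ω₂) = 0.01464 - 0.32275j ; Δ = 0.09615 + 0.05712j
  [+4]  conj(Y_{7,4})(Ω₁) = 0.00092 - 0.00699j ; Y_{7,4}(Ω₂) = -0.03291 - 0.06589j ; Δ = -0.00049 + 0.00017j
  [+5]  conj(Y_{7,5})(Ω₁) = -0.08580 - 0.36771j ; Y_{7,5}(Ω₂) = 0.29770 + 0.20329j ; Δ = 0.04921 - 0.12691j
  [+6]  conj(Y_{7,6})(Ω₁) = 0.22837 + 0.34163j ; Y_{7,6}(Ω₂) = 0.06257 + 0.00569j ; Δ = 0.01235 + 0.02268j
  [+7]  conj(Y_{7,7})(Ω₁) = -0.16421 - 0.11762j ; Y_{7,7}(Ω₂) = -0.45520 + 0.20211j ; Δ = 0.09852 + 0.02035j
Σ over m = 0.38507 + 0.00000j; ×(4π/15) → 0.32259 + 0.00000j. Real part: 0.322591

0.322591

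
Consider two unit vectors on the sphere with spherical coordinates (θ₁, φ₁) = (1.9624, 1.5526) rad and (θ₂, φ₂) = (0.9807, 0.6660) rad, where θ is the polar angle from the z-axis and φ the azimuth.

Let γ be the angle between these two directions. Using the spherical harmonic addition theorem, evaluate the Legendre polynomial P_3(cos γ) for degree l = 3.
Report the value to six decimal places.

-0.358661

Term-by-term m-sum for l=3 (normalisation 4π/7 = 1.795196):
  [-3]  conj(Y_{3,-3})(Ω₁) = -0.017976-0.328971i ; Y_{3,-3}(Ω₂) = -0.099161-0.217820i ; Δ = -0.069874+0.036537i
  [-2]  conj(Y_{3,-2})(Ω₁) = +0.333020-0.012125i ; Y_{3,-2}(Ω₂) = +0.092862-0.381457i ; Δ = +0.026300-0.128159i
  [-1]  conj(Y_{3,-1})(Ω₁) = -0.001476-0.081128i ; Y_{3,-1}(Ω₂) = +0.115734-0.090940i ; Δ = -0.007549-0.009255i
  [+0]  conj(Y_{3,0})(Ω₁) = +0.323551-0.000000i ; Y_{3,0}(Ω₂) = -0.301481+0.000000i ; Δ = -0.097544+0.000000i
  [+1]  conj(Y_{3,1})(Ω₁) = +0.001476-0.081128i ; Y_{3,1}(Ω₂) = -0.115734-0.090940i ; Δ = -0.007549+0.009255i
  [+2]  conj(Y_{3,2})(Ω₁) = +0.333020+0.012125i ; Y_{3,2}(Ω₂) = +0.092862+0.381457i ; Δ = +0.026300+0.128159i
  [+3]  conj(Y_{3,3})(Ω₁) = +0.017976-0.328971i ; Y_{3,3}(Ω₂) = +0.099161-0.217820i ; Δ = -0.069874-0.036537i
Accumulated sum -0.199790-0.000000i; after 4π/(2l+1) scaling, -0.358661-0.000000i ⇒ P_3 = -0.358661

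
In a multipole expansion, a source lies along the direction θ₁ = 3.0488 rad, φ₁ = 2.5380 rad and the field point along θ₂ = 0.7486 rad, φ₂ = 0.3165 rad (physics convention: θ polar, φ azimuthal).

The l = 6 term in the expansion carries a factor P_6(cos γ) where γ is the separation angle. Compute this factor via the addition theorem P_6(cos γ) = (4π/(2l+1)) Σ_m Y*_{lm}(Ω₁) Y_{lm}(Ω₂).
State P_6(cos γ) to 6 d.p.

-0.327649

Expand P_6 via completeness: Σ_{m} conj(Y_{6,m}) at Ω₁ times Y_{6,m} at Ω₂ —
  m=-6: -0.00000 + 0.00000j × -0.01548 - 0.04546j = 0.00000 + 0.00000j  (running Σ = 0.00000 + 0.00000j)
  m=-5: -0.00001 - 0.00000j × -0.00210 - 0.17905j = -0.00000 + 0.00000j  (running Σ = -0.00000 + 0.00000j)
  m=-4: -0.00019 - 0.00017j × 0.11268 - 0.35818j = -0.00008 + 0.00005j  (running Σ = -0.00008 + 0.00005j)
  m=-3: -0.00097 - 0.00396j × 0.25438 - 0.35535j = -0.00165 - 0.00066j  (running Σ = -0.00174 - 0.00061j)
  m=-2: 0.01550 - 0.04075j × 0.10292 - 0.07551j = -0.00148 - 0.00536j  (running Σ = -0.00322 - 0.00598j)
  m=-1: 0.24075 - 0.16598j × -0.31141 + 0.10199j = -0.05804 + 0.07624j  (running Σ = -0.06126 + 0.07026j)
  m=0: 0.92718 + 0.00000j × -0.23343 + 0.00000j = -0.21643 + 0.00000j  (running Σ = -0.27769 + 0.07026j)
  m=1: -0.24075 - 0.16598j × 0.31141 + 0.10199j = -0.05804 - 0.07624j  (running Σ = -0.33574 - 0.00598j)
  m=2: 0.01550 + 0.04075j × 0.10292 + 0.07551j = -0.00148 + 0.00536j  (running Σ = -0.33722 - 0.00061j)
  m=3: 0.00097 - 0.00396j × -0.25438 - 0.35535j = -0.00165 + 0.00066j  (running Σ = -0.33887 + 0.00005j)
  m=4: -0.00019 + 0.00017j × 0.11268 + 0.35818j = -0.00008 - 0.00005j  (running Σ = -0.33896 + 0.00000j)
  m=5: 0.00001 - 0.00000j × 0.00210 - 0.17905j = -0.00000 - 0.00000j  (running Σ = -0.33896 + 0.00000j)
  m=6: -0.00000 - 0.00000j × -0.01548 + 0.04546j = 0.00000 - 0.00000j  (running Σ = -0.33896 + 0.00000j)
Accumulated sum -0.33896 + 0.00000j; after 4π/(2l+1) scaling, -0.32765 + 0.00000j ⇒ P_6 = -0.327649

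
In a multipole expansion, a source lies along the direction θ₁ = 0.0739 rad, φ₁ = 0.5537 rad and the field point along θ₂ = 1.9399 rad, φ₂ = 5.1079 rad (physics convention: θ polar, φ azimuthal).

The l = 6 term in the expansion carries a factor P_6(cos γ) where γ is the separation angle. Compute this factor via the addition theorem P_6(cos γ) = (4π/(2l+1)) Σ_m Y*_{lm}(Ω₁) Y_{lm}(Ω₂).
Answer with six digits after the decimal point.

0.254914

Expand P_6 via completeness: Σ_{m} conj(Y_{6,m}) at Ω₁ times Y_{6,m} at Ω₂ —
  m=-6: (-0.000000, -0.000000) × (0.228575, 0.220989) = (-0.000000, -0.000000)  (running Σ = (-0.000000, -0.000000))
  m=-5: (-0.000003, 0.000001) × (-0.391279, 0.168557) = (0.000001, -0.000001)  (running Σ = (0.000001, -0.000001))
  m=-4: (-0.000063, 0.000084) × (-0.001311, -0.116551) = (0.000010, 0.000007)  (running Σ = (0.000011, 0.000006))
  m=-3: (-0.000187, 0.002068) × (-0.277180, -0.112082) = (0.000284, -0.000552)  (running Σ = (0.000295, -0.000546))
  m=-2: (0.012491, 0.024997) × (0.156134, -0.157900) = (0.005897, 0.001931)  (running Σ = (0.006192, 0.001385))
  m=-1: (0.201377, 0.124493) × (-0.088350, -0.211610) = (0.008552, -0.053612)  (running Σ = (0.014744, -0.052228))
  m=0: (0.959601, -0.000000) × (0.244083, 0.000000) = (0.234222, 0.000000)  (running Σ = (0.248966, -0.052228))
  m=1: (-0.201377, 0.124493) × (0.088350, -0.211610) = (0.008552, 0.053612)  (running Σ = (0.257519, 0.001385))
  m=2: (0.012491, -0.024997) × (0.156134, 0.157900) = (0.005897, -0.001931)  (running Σ = (0.263416, -0.000546))
  m=3: (0.000187, 0.002068) × (0.277180, -0.112082) = (0.000284, 0.000552)  (running Σ = (0.263700, 0.000006))
  m=4: (-0.000063, -0.000084) × (-0.001311, 0.116551) = (0.000010, -0.000007)  (running Σ = (0.263710, -0.000001))
  m=5: (0.000003, 0.000001) × (0.391279, 0.168557) = (0.000001, 0.000001)  (running Σ = (0.263711, -0.000000))
  m=6: (-0.000000, 0.000000) × (0.228575, -0.220989) = (-0.000000, 0.000000)  (running Σ = (0.263711, 0.000000))
Accumulated sum (0.263711, 0.000000); after 4π/(2l+1) scaling, (0.254914, 0.000000) ⇒ P_6 = 0.254914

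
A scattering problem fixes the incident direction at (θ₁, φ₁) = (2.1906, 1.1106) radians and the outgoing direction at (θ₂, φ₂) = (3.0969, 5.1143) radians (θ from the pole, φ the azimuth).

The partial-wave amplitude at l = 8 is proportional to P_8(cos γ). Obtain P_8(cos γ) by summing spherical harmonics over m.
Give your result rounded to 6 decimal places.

0.092930

Term-by-term m-sum for l=8 (normalisation 4π/17 = 0.739198):
  term(m=-8) = +0.000000-0.000000i   from Y*(Ω₁)=-0.085207+0.051073i, Y(Ω₂)=-0.000000+0.000000i
  term(m=-7) = -0.000000-0.000000i   from Y*(Ω₁)=-0.022599-0.282664i, Y(Ω₂)=+0.000000-0.000000i
  term(m=-6) = +0.000000+0.000000i   from Y*(Ω₁)=+0.412892+0.165113i, Y(Ω₂)=+0.000000+0.000000i
  term(m=-5) = +0.000000-0.000001i   from Y*(Ω₁)=-0.259222+0.232069i, Y(Ω₂)=-0.000002+0.000001i
  term(m=-4) = +0.000003-0.000001i   from Y*(Ω₁)=+0.014759+0.053331i, Y(Ω₂)=-0.000002-0.000054i
  term(m=-3) = -0.000383-0.000238i   from Y*(Ω₁)=-0.358107-0.068948i, Y(Ω₂)=+0.001156+0.000442i
  term(m=-2) = +0.000434+0.002808i   from Y*(Ω₁)=+0.084433-0.110973i, Y(Ω₂)=-0.014141+0.014672i
  term(m=-1) = -0.043221+0.050418i   from Y*(Ω₁)=-0.136141-0.274647i, Y(Ω₂)=-0.084744-0.199375i
  term(m=+0) = +0.212051+0.000000i   from Y*(Ω₁)=+0.189051-0.000000i, Y(Ω₂)=+1.121659+0.000000i
  term(m=+1) = -0.043221-0.050418i   from Y*(Ω₁)=+0.136141-0.274647i, Y(Ω₂)=+0.084744-0.199375i
  term(m=+2) = +0.000434-0.002808i   from Y*(Ω₁)=+0.084433+0.110973i, Y(Ω₂)=-0.014141-0.014672i
  term(m=+3) = -0.000383+0.000238i   from Y*(Ω₁)=+0.358107-0.068948i, Y(Ω₂)=-0.001156+0.000442i
  term(m=+4) = +0.000003+0.000001i   from Y*(Ω₁)=+0.014759-0.053331i, Y(Ω₂)=-0.000002+0.000054i
  term(m=+5) = +0.000000+0.000001i   from Y*(Ω₁)=+0.259222+0.232069i, Y(Ω₂)=+0.000002+0.000001i
  term(m=+6) = +0.000000-0.000000i   from Y*(Ω₁)=+0.412892-0.165113i, Y(Ω₂)=+0.000000-0.000000i
  term(m=+7) = -0.000000+0.000000i   from Y*(Ω₁)=+0.022599-0.282664i, Y(Ω₂)=-0.000000-0.000000i
  term(m=+8) = +0.000000+0.000000i   from Y*(Ω₁)=-0.085207-0.051073i, Y(Ω₂)=-0.000000-0.000000i
Σ over m = +0.125718-0.000000i; ×(4π/17) → +0.092930-0.000000i. Real part: 0.092930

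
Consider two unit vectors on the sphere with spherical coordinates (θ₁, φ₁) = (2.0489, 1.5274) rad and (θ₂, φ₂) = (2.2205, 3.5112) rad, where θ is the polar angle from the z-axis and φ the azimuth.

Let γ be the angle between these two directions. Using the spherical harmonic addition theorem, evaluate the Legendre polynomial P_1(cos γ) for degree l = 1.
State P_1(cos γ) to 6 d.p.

Summing Y*_{l m}(θ₁,φ₁)·Y_{l m}(θ₂,φ₂) over m ∈ [−1, 1]; prefactor 4π/(2·1+1) = 4.188790:
  m=-1: 0.01331 + 0.30646j × -0.25653 + 0.09938j = -0.03387 - 0.07729j  (running Σ = -0.03387 - 0.07729j)
  m=0: -0.22480 + 0.00000j × -0.29558 + 0.00000j = 0.06645 + 0.00000j  (running Σ = 0.03258 - 0.07729j)
  m=1: -0.01331 + 0.30646j × 0.25653 + 0.09938j = -0.03387 + 0.07729j  (running Σ = -0.00129 + 0.00000j)
Accumulated sum -0.00129 + 0.00000j; after 4π/(2l+1) scaling, -0.00542 + 0.00000j ⇒ P_1 = -0.005419

-0.005419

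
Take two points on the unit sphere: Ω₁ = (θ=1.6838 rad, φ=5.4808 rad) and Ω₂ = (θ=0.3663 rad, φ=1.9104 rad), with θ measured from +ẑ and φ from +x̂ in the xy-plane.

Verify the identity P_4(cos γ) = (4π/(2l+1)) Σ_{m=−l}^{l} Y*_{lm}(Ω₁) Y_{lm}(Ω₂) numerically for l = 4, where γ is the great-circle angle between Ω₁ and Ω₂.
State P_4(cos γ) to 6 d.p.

Addition theorem: P_4(cos γ) = (4π/9) Σ_m Y*_{lm}(Ω₁) Y_{lm}(Ω₂), m = −4…4:
  term(m=-4) = (-0.000452, 0.003109)   from Y*(Ω₁)=(-0.430355, 0.029287), Y(Ω₂)=(0.001535, -0.007119)
  term(m=-3) = (0.002086, 0.007136)   from Y*(Ω₁)=(0.102766, 0.092791), Y(Ω₂)=(0.045719, 0.028156)
  term(m=-2) = (-0.043098, -0.049820)   from Y*(Ω₁)=(0.010220, 0.300699), Y(Ω₂)=(-0.170354, 0.137535)
  term(m=-1) = (-0.068867, -0.031485)   from Y*(Ω₁)=(0.107239, -0.110946), Y(Ω₂)=(-0.163474, -0.462718)
  term(m=+0) = (0.101158, 0.000000)   from Y*(Ω₁)=(0.277602, -0.000000), Y(Ω₂)=(0.364402, 0.000000)
  term(m=+1) = (-0.068867, 0.031485)   from Y*(Ω₁)=(-0.107239, -0.110946), Y(Ω₂)=(0.163474, -0.462718)
  term(m=+2) = (-0.043098, 0.049820)   from Y*(Ω₁)=(0.010220, -0.300699), Y(Ω₂)=(-0.170354, -0.137535)
  term(m=+3) = (0.002086, -0.007136)   from Y*(Ω₁)=(-0.102766, 0.092791), Y(Ω₂)=(-0.045719, 0.028156)
  term(m=+4) = (-0.000452, -0.003109)   from Y*(Ω₁)=(-0.430355, -0.029287), Y(Ω₂)=(0.001535, 0.007119)
Total Σ_m = (-0.119504, -0.000000). Multiply by 1.396263: (-0.166859, -0.000000). P_4(cos γ) = -0.166859

-0.166859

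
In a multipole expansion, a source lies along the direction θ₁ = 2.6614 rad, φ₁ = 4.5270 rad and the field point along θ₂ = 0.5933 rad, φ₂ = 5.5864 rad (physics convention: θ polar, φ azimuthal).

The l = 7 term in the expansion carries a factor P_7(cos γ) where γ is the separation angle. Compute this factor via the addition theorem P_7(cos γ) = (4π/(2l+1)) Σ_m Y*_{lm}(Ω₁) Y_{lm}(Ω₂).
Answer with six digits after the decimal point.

Addition theorem: P_7(cos γ) = (4π/15) Σ_m Y*_{lm}(Ω₁) Y_{lm}(Ω₂), m = −7…7:
  term(m=-7) = (0.000008, -0.000017)   from Y*(Ω₁)=(0.002162, 0.000605), Y(Ω₂)=(0.001404, -0.008423)
  term(m=-6) = (-0.000762, 0.000056)   from Y*(Ω₁)=(0.007137, -0.014460), Y(Ω₂)=(-0.024022, -0.040841)
  term(m=-5) = (0.006252, 0.009448)   from Y*(Ω₁)=(-0.056956, -0.042748), Y(Ω₂)=(-0.149860, -0.053405)
  term(m=-4) = (0.034555, -0.067227)   from Y*(Ω₁)=(-0.157932, 0.144658), Y(Ω₂)=(-0.330994, 0.122495)
  term(m=-3) = (-0.210129, 0.007696)   from Y*(Ω₁)=(0.227801, 0.366462), Y(Ω₂)=(-0.241946, 0.423000)
  term(m=-2) = (0.073784, 0.120885)   from Y*(Ω₁)=(0.467926, -0.181910), Y(Ω₂)=(0.049733, 0.277677)
  term(m=-1) = (-0.012921, 0.023025)   from Y*(Ω₁)=(-0.020177, -0.107587), Y(Ω₂)=(-0.184981, -0.154793)
  term(m=+0) = (-0.162765, 0.000000)   from Y*(Ω₁)=(0.436828, -0.000000), Y(Ω₂)=(-0.372607, 0.000000)
  term(m=+1) = (-0.012921, -0.023025)   from Y*(Ω₁)=(0.020177, -0.107587), Y(Ω₂)=(0.184981, -0.154793)
  term(m=+2) = (0.073784, -0.120885)   from Y*(Ω₁)=(0.467926, 0.181910), Y(Ω₂)=(0.049733, -0.277677)
  term(m=+3) = (-0.210129, -0.007696)   from Y*(Ω₁)=(-0.227801, 0.366462), Y(Ω₂)=(0.241946, 0.423000)
  term(m=+4) = (0.034555, 0.067227)   from Y*(Ω₁)=(-0.157932, -0.144658), Y(Ω₂)=(-0.330994, -0.122495)
  term(m=+5) = (0.006252, -0.009448)   from Y*(Ω₁)=(0.056956, -0.042748), Y(Ω₂)=(0.149860, -0.053405)
  term(m=+6) = (-0.000762, -0.000056)   from Y*(Ω₁)=(0.007137, 0.014460), Y(Ω₂)=(-0.024022, 0.040841)
  term(m=+7) = (0.000008, 0.000017)   from Y*(Ω₁)=(-0.002162, 0.000605), Y(Ω₂)=(-0.001404, -0.008423)
Total Σ_m = (-0.381192, 0.000000). Multiply by 0.837758: (-0.319347, 0.000000). P_7(cos γ) = -0.319347

-0.319347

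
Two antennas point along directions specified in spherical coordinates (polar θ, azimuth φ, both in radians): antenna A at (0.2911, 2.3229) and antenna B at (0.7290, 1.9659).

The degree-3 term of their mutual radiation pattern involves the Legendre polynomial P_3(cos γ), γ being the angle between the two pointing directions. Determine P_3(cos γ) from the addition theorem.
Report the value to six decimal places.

0.443451

Expand P_3 via completeness: Σ_{m} conj(Y_{3,m}) at Ω₁ times Y_{3,m} at Ω₂ —
  m=-3: 0.00764 + 0.00624j × 0.11427 + 0.04637j = 0.00058 + 0.00107j  (running Σ = 0.00058 + 0.00107j)
  m=-2: -0.00537 - 0.08046j × -0.23801 + 0.24031j = 0.02061 + 0.01786j  (running Σ = 0.02120 + 0.01893j)
  m=-1: -0.22737 + 0.24304j × -0.14761 - 0.35395j = 0.11959 + 0.04460j  (running Σ = 0.14078 + 0.06353j)
  m=0: 0.56772 + 0.00000j × -0.06084 + 0.00000j = -0.03454 + 0.00000j  (running Σ = 0.10624 + 0.06353j)
  m=1: 0.22737 + 0.24304j × 0.14761 - 0.35395j = 0.11959 - 0.04460j  (running Σ = 0.22583 + 0.01893j)
  m=2: -0.00537 + 0.08046j × -0.23801 - 0.24031j = 0.02061 - 0.01786j  (running Σ = 0.24644 + 0.00107j)
  m=3: -0.00764 + 0.00624j × -0.11427 + 0.04637j = 0.00058 - 0.00107j  (running Σ = 0.24702 + 0.00000j)
Total Σ_m = 0.24702 + 0.00000j. Multiply by 1.795196: 0.44345 + 0.00000j. P_3(cos γ) = 0.443451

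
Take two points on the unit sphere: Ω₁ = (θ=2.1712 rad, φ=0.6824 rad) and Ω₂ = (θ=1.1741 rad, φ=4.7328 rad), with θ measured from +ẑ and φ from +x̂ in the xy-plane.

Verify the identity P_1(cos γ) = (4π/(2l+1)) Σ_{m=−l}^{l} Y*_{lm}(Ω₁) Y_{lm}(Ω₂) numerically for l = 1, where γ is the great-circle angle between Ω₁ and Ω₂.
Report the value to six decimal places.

-0.686088

Expand P_1 via completeness: Σ_{m} conj(Y_{1,m}) at Ω₁ times Y_{1,m} at Ω₂ —
  m=-1: Y*=(0.221232, 0.179781)  Y=(0.006504, 0.318598)  product (-0.055839, 0.071653)
  m=+0: Y*=(-0.276048, -0.000000)  Y=(0.188783, 0.000000)  product (-0.052113, -0.000000)
  m=+1: Y*=(-0.221232, 0.179781)  Y=(-0.006504, 0.318598)  product (-0.055839, -0.071653)
Σ over m = (-0.163791, 0.000000); ×(4π/3) → (-0.686088, 0.000000). Real part: -0.686088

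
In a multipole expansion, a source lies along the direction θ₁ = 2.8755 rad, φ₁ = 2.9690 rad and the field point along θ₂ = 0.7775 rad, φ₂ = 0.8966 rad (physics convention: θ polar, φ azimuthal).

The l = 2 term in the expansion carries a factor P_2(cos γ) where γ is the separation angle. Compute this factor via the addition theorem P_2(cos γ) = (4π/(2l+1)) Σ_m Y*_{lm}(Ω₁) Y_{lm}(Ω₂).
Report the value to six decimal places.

0.403931

Summing Y*_{l m}(θ₁,φ₁)·Y_{l m}(θ₂,φ₂) over m ∈ [−2, 2]; prefactor 4π/(2·2+1) = 2.513274:
  m=-2: Y*=0.02514 - 0.00904j  Y=-0.04193 - 0.18540j  product -0.00273 - 0.00428j
  m=-1: Y*=0.19309 - 0.03366j  Y=0.24111 - 0.30172j  product 0.03640 - 0.06638j
  m=+0: Y*=0.56536 + 0.00000j  Y=0.16517 + 0.00000j  product 0.09338 + 0.00000j
  m=+1: Y*=-0.19309 - 0.03366j  Y=-0.24111 - 0.30172j  product 0.03640 + 0.06638j
  m=+2: Y*=0.02514 + 0.00904j  Y=-0.04193 + 0.18540j  product -0.00273 + 0.00428j
Σ over m = 0.16072 + 0.00000j; ×(4π/5) → 0.40393 + 0.00000j. Real part: 0.403931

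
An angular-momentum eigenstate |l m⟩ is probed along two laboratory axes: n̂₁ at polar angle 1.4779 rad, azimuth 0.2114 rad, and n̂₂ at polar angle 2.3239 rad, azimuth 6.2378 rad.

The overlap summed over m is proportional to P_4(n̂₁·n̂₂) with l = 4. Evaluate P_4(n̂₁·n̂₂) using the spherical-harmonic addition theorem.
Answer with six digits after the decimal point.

Addition theorem: P_4(cos γ) = (4π/9) Σ_m Y*_{lm}(Ω₁) Y_{lm}(Ω₂), m = −4…4:
  m=-4: Y*=0.28849 + 0.32550j  Y=0.12332 + 0.02264j  product 0.02821 + 0.04667j
  m=-3: Y*=0.09233 + 0.06791j  Y=-0.32934 - 0.04512j  product -0.02734 - 0.02653j
  m=-2: Y*=-0.28422 - 0.12788j  Y=0.40325 + 0.03670j  product -0.10992 - 0.06200j
  m=-1: Y*=-0.12560 - 0.02695j  Y=-0.06463 - 0.00294j  product 0.00804 + 0.00211j
  m=+0: Y*=0.29032 + 0.00000j  Y=-0.35702 + 0.00000j  product -0.10365 + 0.00000j
  m=+1: Y*=0.12560 - 0.02695j  Y=0.06463 - 0.00294j  product 0.00804 - 0.00211j
  m=+2: Y*=-0.28422 + 0.12788j  Y=0.40325 - 0.03670j  product -0.10992 + 0.06200j
  m=+3: Y*=-0.09233 + 0.06791j  Y=0.32934 - 0.04512j  product -0.02734 + 0.02653j
  m=+4: Y*=0.28849 - 0.32550j  Y=0.12332 - 0.02264j  product 0.02821 - 0.04667j
Total Σ_m = -0.30568 + 0.00000j. Multiply by 1.396263: -0.42681 + 0.00000j. P_4(cos γ) = -0.426814

-0.426814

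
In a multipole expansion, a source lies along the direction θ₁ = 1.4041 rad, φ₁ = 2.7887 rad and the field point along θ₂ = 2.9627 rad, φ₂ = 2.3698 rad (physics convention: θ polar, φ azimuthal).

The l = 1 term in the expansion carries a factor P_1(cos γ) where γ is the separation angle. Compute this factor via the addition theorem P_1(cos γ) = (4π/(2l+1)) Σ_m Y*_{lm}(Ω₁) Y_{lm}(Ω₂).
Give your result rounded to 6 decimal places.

Addition theorem: P_1(cos γ) = (4π/3) Σ_m Y*_{lm}(Ω₁) Y_{lm}(Ω₂), m = −1…1:
  [-1]  conj(Y_{1,-1})(Ω₁) = (-0.319710, 0.117752) ; Y_{1,-1}(Ω₂) = (-0.044058, -0.042876) ; Δ = (0.019135, 0.008520)
  [+0]  conj(Y_{1,0})(Ω₁) = (0.081072, -0.000000) ; Y_{1,0}(Ω₂) = (-0.480805, 0.000000) ; Δ = (-0.038980, 0.000000)
  [+1]  conj(Y_{1,1})(Ω₁) = (0.319710, 0.117752) ; Y_{1,1}(Ω₂) = (0.044058, -0.042876) ; Δ = (0.019135, -0.008520)
Σ over m = (-0.000710, 0.000000); ×(4π/3) → (-0.002976, 0.000000). Real part: -0.002976

-0.002976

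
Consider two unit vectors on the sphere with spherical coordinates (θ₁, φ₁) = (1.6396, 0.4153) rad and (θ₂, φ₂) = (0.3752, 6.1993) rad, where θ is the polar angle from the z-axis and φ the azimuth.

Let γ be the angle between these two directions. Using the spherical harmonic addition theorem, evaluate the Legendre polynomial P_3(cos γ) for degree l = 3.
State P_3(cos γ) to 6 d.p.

Term-by-term m-sum for l=3 (normalisation 4π/7 = 1.795196):
  m=-3: +0.132239+0.392596i × +0.019886+0.005113i = +0.000622+0.008483i  (running Σ = +0.000622+0.008483i)
  m=-2: -0.047162-0.051631i × +0.125904+0.021323i = -0.004837-0.007506i  (running Σ = -0.004215+0.000977i)
  m=-1: -0.288037-0.127009i × +0.392820+0.033029i = -0.108952-0.059405i  (running Σ = -0.113166-0.058428i)
  m=0: +0.076361-0.000000i × +0.461291+0.000000i = +0.035224+0.000000i  (running Σ = -0.077942-0.058428i)
  m=1: +0.288037-0.127009i × -0.392820+0.033029i = -0.108952+0.059405i  (running Σ = -0.186893+0.000977i)
  m=2: -0.047162+0.051631i × +0.125904-0.021323i = -0.004837+0.007506i  (running Σ = -0.191730+0.008483i)
  m=3: -0.132239+0.392596i × -0.019886+0.005113i = +0.000622-0.008483i  (running Σ = -0.191108-0.000000i)
Total Σ_m = -0.191108-0.000000i. Multiply by 1.795196: -0.343076-0.000000i. P_3(cos γ) = -0.343076

-0.343076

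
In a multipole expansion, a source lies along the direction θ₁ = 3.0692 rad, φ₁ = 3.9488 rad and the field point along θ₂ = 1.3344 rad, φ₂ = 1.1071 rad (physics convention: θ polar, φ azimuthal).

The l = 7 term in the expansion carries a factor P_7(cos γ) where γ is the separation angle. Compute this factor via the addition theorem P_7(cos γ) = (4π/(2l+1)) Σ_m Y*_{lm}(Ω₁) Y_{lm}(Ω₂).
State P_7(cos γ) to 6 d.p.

Summing Y*_{l m}(θ₁,φ₁)·Y_{l m}(θ₂,φ₂) over m ∈ [−7, 7]; prefactor 4π/(2·7+1) = 0.837758:
  term(m=-7) = +0.000000+0.000000i   from Y*(Ω₁)=-0.000000+0.000000i, Y(Ω₂)=+0.042725-0.408217i
  term(m=-6) = +0.000000+0.000000i   from Y*(Ω₁)=-0.000000+0.000000i, Y(Ω₂)=+0.346324-0.130126i
  term(m=-5) = +0.000000-0.000001i   from Y*(Ω₁)=+0.000005+0.000007i, Y(Ω₂)=-0.067050-0.062175i
  term(m=-4) = +0.000025-0.000065i   from Y*(Ω₁)=+0.000198+0.000017i, Y(Ω₂)=+0.098380-0.337058i
  term(m=-3) = +0.000040-0.000050i   from Y*(Ω₁)=+0.002482-0.002177i, Y(Ω₂)=+0.018992-0.003450i
  term(m=-2) = -0.010326+0.007061i   from Y*(Ω₁)=+0.001676-0.038401i, Y(Ω₂)=-0.195236-0.260368i
  term(m=-1) = -0.016696+0.005163i   from Y*(Ω₁)=-0.197316-0.206116i, Y(Ω₂)=+0.027394-0.054781i
  term(m=+0) = +0.319994+0.000000i   from Y*(Ω₁)=-1.013830-0.000000i, Y(Ω₂)=-0.315628+0.000000i
  term(m=+1) = -0.016696-0.005163i   from Y*(Ω₁)=+0.197316-0.206116i, Y(Ω₂)=-0.027394-0.054781i
  term(m=+2) = -0.010326-0.007061i   from Y*(Ω₁)=+0.001676+0.038401i, Y(Ω₂)=-0.195236+0.260368i
  term(m=+3) = +0.000040+0.000050i   from Y*(Ω₁)=-0.002482-0.002177i, Y(Ω₂)=-0.018992-0.003450i
  term(m=+4) = +0.000025+0.000065i   from Y*(Ω₁)=+0.000198-0.000017i, Y(Ω₂)=+0.098380+0.337058i
  term(m=+5) = +0.000000+0.000001i   from Y*(Ω₁)=-0.000005+0.000007i, Y(Ω₂)=+0.067050-0.062175i
  term(m=+6) = +0.000000-0.000000i   from Y*(Ω₁)=-0.000000-0.000000i, Y(Ω₂)=+0.346324+0.130126i
  term(m=+7) = +0.000000-0.000000i   from Y*(Ω₁)=+0.000000+0.000000i, Y(Ω₂)=-0.042725-0.408217i
Total Σ_m = +0.266080-0.000000i. Multiply by 0.837758: +0.222910-0.000000i. P_7(cos γ) = 0.222910

0.222910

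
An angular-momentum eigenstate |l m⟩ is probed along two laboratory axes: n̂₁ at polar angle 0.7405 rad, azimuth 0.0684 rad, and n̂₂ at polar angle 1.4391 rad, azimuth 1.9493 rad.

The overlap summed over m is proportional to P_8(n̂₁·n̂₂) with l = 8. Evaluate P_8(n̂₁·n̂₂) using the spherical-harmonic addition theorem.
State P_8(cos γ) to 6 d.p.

0.167387

Expand P_8 via completeness: Σ_{m} conj(Y_{8,m}) at Ω₁ times Y_{8,m} at Ω₂ —
  m=-8: Y*=+0.018892+0.011510i  Y=-0.477689-0.054482i  product -0.008398-0.006528i
  m=-7: Y*=+0.085928+0.044604i  Y=+0.120354-0.224522i  product +0.020356-0.013924i
  m=-6: Y*=+0.233449+0.101575i  Y=-0.170676-0.202541i  product -0.019271-0.064620i
  m=-5: Y*=+0.408806+0.145530i  Y=+0.265884-0.088620i  product +0.121592+0.002466i
  m=-4: Y*=+0.413596+0.116071i  Y=+0.010587-0.186255i  product +0.025998-0.075806i
  m=-3: Y*=+0.079722+0.016592i  Y=+0.259723+0.120780i  product +0.018702+0.013938i
  m=-2: Y*=-0.340573-0.046883i  Y=+0.108927-0.102911i  product -0.041922+0.029942i
  m=-1: Y*=-0.258288-0.017695i  Y=+0.106284+0.267261i  product -0.022723-0.070911i
  m=+0: Y*=+0.272213-0.000000i  Y=+0.138776+0.000000i  product +0.037777+0.000000i
  m=+1: Y*=+0.258288-0.017695i  Y=-0.106284+0.267261i  product -0.022723+0.070911i
  m=+2: Y*=-0.340573+0.046883i  Y=+0.108927+0.102911i  product -0.041922-0.029942i
  m=+3: Y*=-0.079722+0.016592i  Y=-0.259723+0.120780i  product +0.018702-0.013938i
  m=+4: Y*=+0.413596-0.116071i  Y=+0.010587+0.186255i  product +0.025998+0.075806i
  m=+5: Y*=-0.408806+0.145530i  Y=-0.265884-0.088620i  product +0.121592-0.002466i
  m=+6: Y*=+0.233449-0.101575i  Y=-0.170676+0.202541i  product -0.019271+0.064620i
  m=+7: Y*=-0.085928+0.044604i  Y=-0.120354-0.224522i  product +0.020356+0.013924i
  m=+8: Y*=+0.018892-0.011510i  Y=-0.477689+0.054482i  product -0.008398+0.006528i
Σ over m = +0.226444+0.000000i; ×(4π/17) → +0.167387+0.000000i. Real part: 0.167387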